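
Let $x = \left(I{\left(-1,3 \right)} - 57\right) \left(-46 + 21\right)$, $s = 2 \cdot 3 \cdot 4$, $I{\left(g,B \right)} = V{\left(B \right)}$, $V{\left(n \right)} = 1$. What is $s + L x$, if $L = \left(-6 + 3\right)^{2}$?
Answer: $12624$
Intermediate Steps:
$I{\left(g,B \right)} = 1$
$s = 24$ ($s = 6 \cdot 4 = 24$)
$x = 1400$ ($x = \left(1 - 57\right) \left(-46 + 21\right) = \left(-56\right) \left(-25\right) = 1400$)
$L = 9$ ($L = \left(-3\right)^{2} = 9$)
$s + L x = 24 + 9 \cdot 1400 = 24 + 12600 = 12624$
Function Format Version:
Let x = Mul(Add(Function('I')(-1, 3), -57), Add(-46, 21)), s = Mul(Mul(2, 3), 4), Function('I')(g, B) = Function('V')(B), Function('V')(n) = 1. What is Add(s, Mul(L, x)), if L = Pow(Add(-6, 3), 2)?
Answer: 12624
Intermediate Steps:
Function('I')(g, B) = 1
s = 24 (s = Mul(6, 4) = 24)
x = 1400 (x = Mul(Add(1, -57), Add(-46, 21)) = Mul(-56, -25) = 1400)
L = 9 (L = Pow(-3, 2) = 9)
Add(s, Mul(L, x)) = Add(24, Mul(9, 1400)) = Add(24, 12600) = 12624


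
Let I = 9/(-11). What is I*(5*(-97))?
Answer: 4365/11 ≈ 396.82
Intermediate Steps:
I = -9/11 (I = 9*(-1/11) = -9/11 ≈ -0.81818)
I*(5*(-97)) = -45*(-97)/11 = -9/11*(-485) = 4365/11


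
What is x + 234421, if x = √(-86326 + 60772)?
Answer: 234421 + I*√25554 ≈ 2.3442e+5 + 159.86*I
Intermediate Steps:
x = I*√25554 (x = √(-25554) = I*√25554 ≈ 159.86*I)
x + 234421 = I*√25554 + 234421 = 234421 + I*√25554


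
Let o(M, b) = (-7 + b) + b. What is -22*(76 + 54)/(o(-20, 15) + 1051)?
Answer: -1430/537 ≈ -2.6629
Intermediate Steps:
o(M, b) = -7 + 2*b
-22*(76 + 54)/(o(-20, 15) + 1051) = -22*(76 + 54)/((-7 + 2*15) + 1051) = -2860/((-7 + 30) + 1051) = -2860/(23 + 1051) = -2860/1074 = -22*65/537 = -1430/537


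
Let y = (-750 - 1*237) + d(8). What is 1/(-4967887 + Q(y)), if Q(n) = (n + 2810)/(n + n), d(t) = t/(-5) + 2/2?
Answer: -2469/12265715281 ≈ -2.0129e-7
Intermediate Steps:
d(t) = 1 - t/5 (d(t) = t*(-⅕) + 2*(½) = -t/5 + 1 = 1 - t/5)
y = -4938/5 (y = (-750 - 1*237) + (1 - ⅕*8) = (-750 - 237) + (1 - 8/5) = -987 - ⅗ = -4938/5 ≈ -987.60)
Q(n) = (2810 + n)/(2*n) (Q(n) = (2810 + n)/((2*n)) = (2810 + n)*(1/(2*n)) = (2810 + n)/(2*n))
1/(-4967887 + Q(y)) = 1/(-4967887 + (2810 - 4938/5)/(2*(-4938/5))) = 1/(-4967887 + (½)*(-5/4938)*(9112/5)) = 1/(-4967887 - 2278/2469) = 1/(-12265715281/2469) = -2469/12265715281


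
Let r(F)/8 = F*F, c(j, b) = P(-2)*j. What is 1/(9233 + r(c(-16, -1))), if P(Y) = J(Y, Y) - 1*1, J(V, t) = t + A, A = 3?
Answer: 1/9233 ≈ 0.00010831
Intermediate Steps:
J(V, t) = 3 + t (J(V, t) = t + 3 = 3 + t)
P(Y) = 2 + Y (P(Y) = (3 + Y) - 1*1 = (3 + Y) - 1 = 2 + Y)
c(j, b) = 0 (c(j, b) = (2 - 2)*j = 0*j = 0)
r(F) = 8*F² (r(F) = 8*(F*F) = 8*F²)
1/(9233 + r(c(-16, -1))) = 1/(9233 + 8*0²) = 1/(9233 + 8*0) = 1/(9233 + 0) = 1/9233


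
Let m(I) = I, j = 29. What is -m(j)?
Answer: -29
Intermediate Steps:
-m(j) = -1*29 = -29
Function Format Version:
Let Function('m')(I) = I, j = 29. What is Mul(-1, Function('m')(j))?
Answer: -29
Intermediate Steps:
Mul(-1, Function('m')(j)) = Mul(-1, 29) = -29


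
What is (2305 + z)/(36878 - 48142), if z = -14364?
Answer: 12059/11264 ≈ 1.0706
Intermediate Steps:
(2305 + z)/(36878 - 48142) = (2305 - 14364)/(36878 - 48142) = -12059/(-11264) = -12059*(-1/11264) = 12059/11264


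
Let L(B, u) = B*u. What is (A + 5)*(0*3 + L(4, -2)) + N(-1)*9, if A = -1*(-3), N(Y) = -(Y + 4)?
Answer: -91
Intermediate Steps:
N(Y) = -4 - Y (N(Y) = -(4 + Y) = -4 - Y)
A = 3
(A + 5)*(0*3 + L(4, -2)) + N(-1)*9 = (3 + 5)*(0*3 + 4*(-2)) + (-4 - 1*(-1))*9 = 8*(0 - 8) + (-4 + 1)*9 = 8*(-8) - 3*9 = -64 - 27 = -91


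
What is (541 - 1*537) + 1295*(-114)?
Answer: -147626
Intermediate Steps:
(541 - 1*537) + 1295*(-114) = (541 - 537) - 147630 = 4 - 147630 = -147626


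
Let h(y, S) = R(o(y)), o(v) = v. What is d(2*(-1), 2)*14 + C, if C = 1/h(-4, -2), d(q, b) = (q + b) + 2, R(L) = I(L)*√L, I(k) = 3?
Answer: 28 - I/6 ≈ 28.0 - 0.16667*I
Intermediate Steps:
R(L) = 3*√L
h(y, S) = 3*√y
d(q, b) = 2 + b + q (d(q, b) = (b + q) + 2 = 2 + b + q)
C = -I/6 (C = 1/(3*√(-4)) = 1/(3*(2*I)) = 1/(6*I) = -I/6 ≈ -0.16667*I)
d(2*(-1), 2)*14 + C = (2 + 2 + 2*(-1))*14 - I/6 = (2 + 2 - 2)*14 - I/6 = 2*14 - I/6 = 28 - I/6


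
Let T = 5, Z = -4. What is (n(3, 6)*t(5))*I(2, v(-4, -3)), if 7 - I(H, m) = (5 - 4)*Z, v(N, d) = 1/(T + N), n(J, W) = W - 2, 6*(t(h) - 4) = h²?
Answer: 1078/3 ≈ 359.33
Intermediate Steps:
t(h) = 4 + h²/6
n(J, W) = -2 + W
v(N, d) = 1/(5 + N)
I(H, m) = 11 (I(H, m) = 7 - (5 - 4)*(-4) = 7 - (-4) = 7 - 1*(-4) = 7 + 4 = 11)
(n(3, 6)*t(5))*I(2, v(-4, -3)) = ((-2 + 6)*(4 + (⅙)*5²))*11 = (4*(4 + (⅙)*25))*11 = (4*(4 + 25/6))*11 = (4*(49/6))*11 = (98/3)*11 = 1078/3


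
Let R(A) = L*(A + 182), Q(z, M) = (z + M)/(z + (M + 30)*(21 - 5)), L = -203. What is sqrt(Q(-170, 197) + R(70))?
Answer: 9*I*sqrt(841052510)/1154 ≈ 226.18*I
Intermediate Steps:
Q(z, M) = (M + z)/(480 + z + 16*M) (Q(z, M) = (M + z)/(z + (30 + M)*16) = (M + z)/(z + (480 + 16*M)) = (M + z)/(480 + z + 16*M))
R(A) = -36946 - 203*A (R(A) = -203*(A + 182) = -203*(182 + A) = -36946 - 203*A)
sqrt(Q(-170, 197) + R(70)) = sqrt((197 - 170)/(480 - 170 + 16*197) + (-36946 - 203*70)) = sqrt(27/(480 - 170 + 3152) + (-36946 - 14210)) = sqrt(27/3462 - 51156) = sqrt((1/3462)*27 - 51156) = sqrt(9/1154 - 51156) = sqrt(-59034015/1154) = 9*I*sqrt(841052510)/1154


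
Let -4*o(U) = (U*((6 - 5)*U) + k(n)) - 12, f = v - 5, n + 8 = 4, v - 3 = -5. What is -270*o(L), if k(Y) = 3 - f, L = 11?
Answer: 16065/2 ≈ 8032.5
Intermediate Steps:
v = -2 (v = 3 - 5 = -2)
n = -4 (n = -8 + 4 = -4)
f = -7 (f = -2 - 5 = -7)
k(Y) = 10 (k(Y) = 3 - 1*(-7) = 3 + 7 = 10)
o(U) = ½ - U²/4 (o(U) = -((U*((6 - 5)*U) + 10) - 12)/4 = -((U*(1*U) + 10) - 12)/4 = -((U*U + 10) - 12)/4 = -((U² + 10) - 12)/4 = -((10 + U²) - 12)/4 = -(-2 + U²)/4 = ½ - U²/4)
-270*o(L) = -270*(½ - ¼*11²) = -270*(½ - ¼*121) = -270*(½ - 121/4) = -270*(-119/4) = 16065/2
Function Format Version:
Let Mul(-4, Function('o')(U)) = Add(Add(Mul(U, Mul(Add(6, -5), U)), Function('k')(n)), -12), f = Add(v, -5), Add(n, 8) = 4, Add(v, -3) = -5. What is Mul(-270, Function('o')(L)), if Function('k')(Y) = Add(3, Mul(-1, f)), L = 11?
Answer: Rational(16065, 2) ≈ 8032.5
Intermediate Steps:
v = -2 (v = Add(3, -5) = -2)
n = -4 (n = Add(-8, 4) = -4)
f = -7 (f = Add(-2, -5) = -7)
Function('k')(Y) = 10 (Function('k')(Y) = Add(3, Mul(-1, -7)) = Add(3, 7) = 10)
Function('o')(U) = Add(Rational(1, 2), Mul(Rational(-1, 4), Pow(U, 2))) (Function('o')(U) = Mul(Rational(-1, 4), Add(Add(Mul(U, Mul(Add(6, -5), U)), 10), -12)) = Mul(Rational(-1, 4), Add(Add(Mul(U, Mul(1, U)), 10), -12)) = Mul(Rational(-1, 4), Add(Add(Mul(U, U), 10), -12)) = Mul(Rational(-1, 4), Add(Add(Pow(U, 2), 10), -12)) = Mul(Rational(-1, 4), Add(Add(10, Pow(U, 2)), -12)) = Mul(Rational(-1, 4), Add(-2, Pow(U, 2))) = Add(Rational(1, 2), Mul(Rational(-1, 4), Pow(U, 2))))
Mul(-270, Function('o')(L)) = Mul(-270, Add(Rational(1, 2), Mul(Rational(-1, 4), Pow(11, 2)))) = Mul(-270, Add(Rational(1, 2), Mul(Rational(-1, 4), 121))) = Mul(-270, Add(Rational(1, 2), Rational(-121, 4))) = Mul(-270, Rational(-119, 4)) = Rational(16065, 2)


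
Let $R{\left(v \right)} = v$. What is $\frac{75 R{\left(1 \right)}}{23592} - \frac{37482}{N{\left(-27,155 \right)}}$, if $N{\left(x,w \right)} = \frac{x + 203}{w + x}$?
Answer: $- \frac{2358067309}{86504} \approx -27260.0$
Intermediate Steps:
$N{\left(x,w \right)} = \frac{203 + x}{w + x}$
$\frac{75 R{\left(1 \right)}}{23592} - \frac{37482}{N{\left(-27,155 \right)}} = \frac{75 \cdot 1}{23592} - \frac{37482}{\frac{1}{155 - 27} \left(203 - 27\right)} = 75 \cdot \frac{1}{23592} - \frac{37482}{\frac{1}{128} \cdot 176} = \frac{25}{7864} - \frac{37482}{\frac{1}{128} \cdot 176} = \frac{25}{7864} - \frac{37482}{\frac{11}{8}} = \frac{25}{7864} - \frac{299856}{11} = - \frac{2358067309}{86504}$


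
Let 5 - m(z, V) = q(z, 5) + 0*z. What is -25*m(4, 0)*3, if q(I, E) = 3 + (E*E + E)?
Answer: 2100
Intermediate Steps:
q(I, E) = 3 + E + E**2 (q(I, E) = 3 + (E**2 + E) = 3 + (E + E**2) = 3 + E + E**2)
m(z, V) = -28 (m(z, V) = 5 - ((3 + 5 + 5**2) + 0*z) = 5 - ((3 + 5 + 25) + 0) = 5 - (33 + 0) = 5 - 1*33 = 5 - 33 = -28)
-25*m(4, 0)*3 = -25*(-28)*3 = 700*3 = 2100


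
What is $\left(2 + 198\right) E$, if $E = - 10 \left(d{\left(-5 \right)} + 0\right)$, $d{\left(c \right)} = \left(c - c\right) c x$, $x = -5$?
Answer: $0$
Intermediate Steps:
$d{\left(c \right)} = 0$ ($d{\left(c \right)} = \left(c - c\right) c \left(-5\right) = 0 c \left(-5\right) = 0 \left(-5\right) = 0$)
$E = 0$ ($E = - 10 \left(0 + 0\right) = \left(-10\right) 0 = 0$)
$\left(2 + 198\right) E = \left(2 + 198\right) 0 = 200 \cdot 0 = 0$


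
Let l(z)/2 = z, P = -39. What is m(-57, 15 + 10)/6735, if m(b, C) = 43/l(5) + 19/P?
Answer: 1487/2626650 ≈ 0.00056612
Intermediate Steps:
l(z) = 2*z
m(b, C) = 1487/390 (m(b, C) = 43/((2*5)) + 19/(-39) = 43/10 + 19*(-1/39) = 43*(1/10) - 19/39 = 43/10 - 19/39 = 1487/390)
m(-57, 15 + 10)/6735 = (1487/390)/6735 = (1487/390)*(1/6735) = 1487/2626650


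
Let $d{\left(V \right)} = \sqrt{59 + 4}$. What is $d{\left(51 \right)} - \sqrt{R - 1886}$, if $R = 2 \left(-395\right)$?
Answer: $3 \sqrt{7} - 2 i \sqrt{669} \approx 7.9373 - 51.73 i$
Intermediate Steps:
$d{\left(V \right)} = 3 \sqrt{7}$ ($d{\left(V \right)} = \sqrt{63} = 3 \sqrt{7}$)
$R = -790$
$d{\left(51 \right)} - \sqrt{R - 1886} = 3 \sqrt{7} - \sqrt{-790 - 1886} = 3 \sqrt{7} - \sqrt{-2676} = 3 \sqrt{7} - 2 i \sqrt{669}$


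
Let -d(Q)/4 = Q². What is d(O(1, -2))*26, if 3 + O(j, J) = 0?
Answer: -936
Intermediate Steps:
O(j, J) = -3 (O(j, J) = -3 + 0 = -3)
d(Q) = -4*Q²
d(O(1, -2))*26 = -4*(-3)²*26 = -4*9*26 = -36*26 = -936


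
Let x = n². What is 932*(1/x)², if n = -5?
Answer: 932/625 ≈ 1.4912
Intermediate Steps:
x = 25 (x = (-5)² = 25)
932*(1/x)² = 932*(1/25)² = 932*(1/625) = 932/625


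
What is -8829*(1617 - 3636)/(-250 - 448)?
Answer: -17825751/698 ≈ -25538.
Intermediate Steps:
-8829*(1617 - 3636)/(-250 - 448) = -8829/((-698/(-2019))) = -8829/((-698*(-1/2019))) = -8829/698/2019 = -8829*2019/698 = -17825751/698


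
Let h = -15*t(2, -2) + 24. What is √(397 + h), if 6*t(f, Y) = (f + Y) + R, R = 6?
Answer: √406 ≈ 20.149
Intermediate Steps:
t(f, Y) = 1 + Y/6 + f/6 (t(f, Y) = ((f + Y) + 6)/6 = ((Y + f) + 6)/6 = (6 + Y + f)/6 = 1 + Y/6 + f/6)
h = 9 (h = -15*(1 + (⅙)*(-2) + (⅙)*2) + 24 = -15*(1 - ⅓ + ⅓) + 24 = -15*1 + 24 = -15 + 24 = 9)
√(397 + h) = √(397 + 9) = √406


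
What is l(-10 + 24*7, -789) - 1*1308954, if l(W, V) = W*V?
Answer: -1433616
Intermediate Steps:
l(W, V) = V*W
l(-10 + 24*7, -789) - 1*1308954 = -789*(-10 + 24*7) - 1*1308954 = -789*(-10 + 168) - 1308954 = -789*158 - 1308954 = -124662 - 1308954 = -1433616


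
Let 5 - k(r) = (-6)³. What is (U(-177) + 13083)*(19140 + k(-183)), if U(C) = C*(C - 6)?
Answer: 880422114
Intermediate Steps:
U(C) = C*(-6 + C)
k(r) = 221 (k(r) = 5 - 1*(-6)³ = 5 - 1*(-216) = 5 + 216 = 221)
(U(-177) + 13083)*(19140 + k(-183)) = (-177*(-6 - 177) + 13083)*(19140 + 221) = (-177*(-183) + 13083)*19361 = (32391 + 13083)*19361 = 45474*19361 = 880422114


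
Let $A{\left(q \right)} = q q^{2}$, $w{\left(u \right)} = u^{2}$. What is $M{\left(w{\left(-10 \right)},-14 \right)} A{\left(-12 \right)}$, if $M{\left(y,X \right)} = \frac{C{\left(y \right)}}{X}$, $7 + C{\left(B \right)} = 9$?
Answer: $\frac{1728}{7} \approx 246.86$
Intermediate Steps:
$C{\left(B \right)} = 2$ ($C{\left(B \right)} = -7 + 9 = 2$)
$M{\left(y,X \right)} = \frac{2}{X}$
$A{\left(q \right)} = q^{3}$
$M{\left(w{\left(-10 \right)},-14 \right)} A{\left(-12 \right)} = \frac{2}{-14} \left(-12\right)^{3} = 2 \left(- \frac{1}{14}\right) \left(-1728\right) = \left(- \frac{1}{7}\right) \left(-1728\right) = \frac{1728}{7}$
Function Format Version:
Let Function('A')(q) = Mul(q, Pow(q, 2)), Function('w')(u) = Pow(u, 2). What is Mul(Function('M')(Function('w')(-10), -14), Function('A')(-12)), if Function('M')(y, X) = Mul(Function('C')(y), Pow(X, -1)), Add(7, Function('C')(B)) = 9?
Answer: Rational(1728, 7) ≈ 246.86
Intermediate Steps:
Function('C')(B) = 2 (Function('C')(B) = Add(-7, 9) = 2)
Function('M')(y, X) = Mul(2, Pow(X, -1))
Function('A')(q) = Pow(q, 3)
Mul(Function('M')(Function('w')(-10), -14), Function('A')(-12)) = Mul(Mul(2, Pow(-14, -1)), Pow(-12, 3)) = Mul(Mul(2, Rational(-1, 14)), -1728) = Mul(Rational(-1, 7), -1728) = Rational(1728, 7)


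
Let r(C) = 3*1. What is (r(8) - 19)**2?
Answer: 256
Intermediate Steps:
r(C) = 3
(r(8) - 19)**2 = (3 - 19)**2 = (-16)**2 = 256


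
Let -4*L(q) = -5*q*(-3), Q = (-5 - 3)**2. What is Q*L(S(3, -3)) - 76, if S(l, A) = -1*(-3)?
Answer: -796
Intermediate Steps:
Q = 64 (Q = (-8)**2 = 64)
S(l, A) = 3
L(q) = -15*q/4 (L(q) = -(-5*q)*(-3)/4 = -15*q/4)
Q*L(S(3, -3)) - 76 = 64*(-15/4*3) - 76 = 64*(-45/4) - 76 = -720 - 76 = -796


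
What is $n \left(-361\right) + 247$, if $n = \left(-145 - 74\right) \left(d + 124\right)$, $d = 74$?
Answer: $15653929$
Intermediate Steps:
$n = -43362$ ($n = \left(-145 - 74\right) \left(74 + 124\right) = \left(-219\right) 198 = -43362$)
$n \left(-361\right) + 247 = \left(-43362\right) \left(-361\right) + 247 = 15653682 + 247 = 15653929$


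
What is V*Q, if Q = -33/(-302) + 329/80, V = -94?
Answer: -2396953/6040 ≈ -396.85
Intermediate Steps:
Q = 50999/12080 (Q = -33*(-1/302) + 329*(1/80) = 33/302 + 329/80 = 50999/12080 ≈ 4.2218)
V*Q = -94*50999/12080 = -2396953/6040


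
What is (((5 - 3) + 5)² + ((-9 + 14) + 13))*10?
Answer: 670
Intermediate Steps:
(((5 - 3) + 5)² + ((-9 + 14) + 13))*10 = ((2 + 5)² + (5 + 13))*10 = (7² + 18)*10 = (49 + 18)*10 = 67*10 = 670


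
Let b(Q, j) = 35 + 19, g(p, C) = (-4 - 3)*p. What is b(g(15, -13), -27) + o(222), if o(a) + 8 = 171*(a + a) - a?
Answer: 75748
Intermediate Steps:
g(p, C) = -7*p
b(Q, j) = 54
o(a) = -8 + 341*a (o(a) = -8 + (171*(a + a) - a) = -8 + (171*(2*a) - a) = -8 + (342*a - a) = -8 + 341*a)
b(g(15, -13), -27) + o(222) = 54 + (-8 + 341*222) = 54 + (-8 + 75702) = 54 + 75694 = 75748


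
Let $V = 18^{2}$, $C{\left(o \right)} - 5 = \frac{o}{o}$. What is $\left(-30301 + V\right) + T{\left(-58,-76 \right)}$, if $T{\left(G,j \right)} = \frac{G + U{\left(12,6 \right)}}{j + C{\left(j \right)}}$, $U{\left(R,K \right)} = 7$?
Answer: $- \frac{2098339}{70} \approx -29976.0$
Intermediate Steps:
$C{\left(o \right)} = 6$ ($C{\left(o \right)} = 5 + \frac{o}{o} = 5 + 1 = 6$)
$T{\left(G,j \right)} = \frac{7 + G}{6 + j}$ ($T{\left(G,j \right)} = \frac{G + 7}{j + 6} = \frac{7 + G}{6 + j}$)
$V = 324$
$\left(-30301 + V\right) + T{\left(-58,-76 \right)} = \left(-30301 + 324\right) + \frac{7 - 58}{6 - 76} = -29977 + \frac{1}{-70} \left(-51\right) = -29977 - - \frac{51}{70} = -29977 + \frac{51}{70} = - \frac{2098339}{70}$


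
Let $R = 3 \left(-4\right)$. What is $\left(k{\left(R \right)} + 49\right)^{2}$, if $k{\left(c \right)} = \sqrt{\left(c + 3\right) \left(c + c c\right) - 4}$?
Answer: $1209 + 196 i \sqrt{298} \approx 1209.0 + 3383.5 i$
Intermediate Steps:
$R = -12$
$k{\left(c \right)} = \sqrt{-4 + \left(3 + c\right) \left(c + c^{2}\right)}$ ($k{\left(c \right)} = \sqrt{\left(3 + c\right) \left(c + c^{2}\right) - 4} = \sqrt{-4 + \left(3 + c\right) \left(c + c^{2}\right)}$)
$\left(k{\left(R \right)} + 49\right)^{2} = \left(\sqrt{-4 + \left(-12\right)^{3} + 3 \left(-12\right) + 4 \left(-12\right)^{2}} + 49\right)^{2} = \left(\sqrt{-4 - 1728 - 36 + 4 \cdot 144} + 49\right)^{2} = \left(\sqrt{-4 - 1728 - 36 + 576} + 49\right)^{2} = \left(\sqrt{-1192} + 49\right)^{2} = \left(2 i \sqrt{298} + 49\right)^{2} = \left(49 + 2 i \sqrt{298}\right)^{2}$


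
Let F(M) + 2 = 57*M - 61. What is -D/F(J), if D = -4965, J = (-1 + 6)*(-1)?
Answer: -1655/116 ≈ -14.267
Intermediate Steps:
J = -5 (J = 5*(-1) = -5)
F(M) = -63 + 57*M (F(M) = -2 + (57*M - 61) = -2 + (-61 + 57*M) = -63 + 57*M)
-D/F(J) = -(-4965)/(-63 + 57*(-5)) = -(-4965)/(-63 - 285) = -(-4965)/(-348) = -(-4965)*(-1)/348 = -1*1655/116 = -1655/116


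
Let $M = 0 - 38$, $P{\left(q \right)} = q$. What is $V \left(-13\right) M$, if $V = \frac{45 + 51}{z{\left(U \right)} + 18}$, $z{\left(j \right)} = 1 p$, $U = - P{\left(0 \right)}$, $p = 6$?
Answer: $1976$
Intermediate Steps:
$M = -38$ ($M = 0 - 38 = -38$)
$U = 0$ ($U = \left(-1\right) 0 = 0$)
$z{\left(j \right)} = 6$ ($z{\left(j \right)} = 1 \cdot 6 = 6$)
$V = 4$ ($V = \frac{45 + 51}{6 + 18} = \frac{96}{24} = 96 \cdot \frac{1}{24} = 4$)
$V \left(-13\right) M = 4 \left(-13\right) \left(-38\right) = \left(-52\right) \left(-38\right) = 1976$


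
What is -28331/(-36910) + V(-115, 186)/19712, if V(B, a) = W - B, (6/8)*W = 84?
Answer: 283419621/363784960 ≈ 0.77909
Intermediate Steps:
W = 112 (W = (4/3)*84 = 112)
V(B, a) = 112 - B
-28331/(-36910) + V(-115, 186)/19712 = -28331/(-36910) + (112 - 1*(-115))/19712 = -28331*(-1/36910) + (112 + 115)*(1/19712) = 28331/36910 + 227*(1/19712) = 28331/36910 + 227/19712 = 283419621/363784960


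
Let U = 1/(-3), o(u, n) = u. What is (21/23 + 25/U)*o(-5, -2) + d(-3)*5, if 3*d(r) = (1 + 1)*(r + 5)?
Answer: 26020/69 ≈ 377.10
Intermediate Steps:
U = -⅓ ≈ -0.33333
d(r) = 10/3 + 2*r/3 (d(r) = ((1 + 1)*(r + 5))/3 = (2*(5 + r))/3 = (10 + 2*r)/3 = 10/3 + 2*r/3)
(21/23 + 25/U)*o(-5, -2) + d(-3)*5 = (21/23 + 25/(-⅓))*(-5) + (10/3 + (⅔)*(-3))*5 = (21*(1/23) + 25*(-3))*(-5) + (10/3 - 2)*5 = (21/23 - 75)*(-5) + (4/3)*5 = -1704/23*(-5) + 20/3 = 8520/23 + 20/3 = 26020/69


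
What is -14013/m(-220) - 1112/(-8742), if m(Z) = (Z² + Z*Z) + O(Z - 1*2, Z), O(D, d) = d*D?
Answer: 19725017/636592440 ≈ 0.030985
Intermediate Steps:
O(D, d) = D*d
m(Z) = 2*Z² + Z*(-2 + Z) (m(Z) = (Z² + Z*Z) + (Z - 1*2)*Z = (Z² + Z²) + (Z - 2)*Z = 2*Z² + (-2 + Z)*Z = 2*Z² + Z*(-2 + Z))
-14013/m(-220) - 1112/(-8742) = -14013*(-1/(220*(-2 + 3*(-220)))) - 1112/(-8742) = -14013*(-1/(220*(-2 - 660))) - 1112*(-1/8742) = -14013/((-220*(-662))) + 556/4371 = -14013/145640 + 556/4371 = 19725017/636592440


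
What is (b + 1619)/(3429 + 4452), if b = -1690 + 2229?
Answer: 2158/7881 ≈ 0.27382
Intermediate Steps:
b = 539
(b + 1619)/(3429 + 4452) = (539 + 1619)/(3429 + 4452) = 2158/7881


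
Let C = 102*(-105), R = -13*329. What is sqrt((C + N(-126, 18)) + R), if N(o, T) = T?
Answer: I*sqrt(14969) ≈ 122.35*I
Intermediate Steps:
R = -4277
C = -10710
sqrt((C + N(-126, 18)) + R) = sqrt((-10710 + 18) - 4277) = sqrt(-10692 - 4277) = sqrt(-14969) = I*sqrt(14969)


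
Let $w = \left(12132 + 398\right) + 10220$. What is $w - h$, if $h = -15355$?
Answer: $38105$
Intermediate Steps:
$w = 22750$ ($w = 12530 + 10220 = 22750$)
$w - h = 22750 - -15355 = 22750 + 15355 = 38105$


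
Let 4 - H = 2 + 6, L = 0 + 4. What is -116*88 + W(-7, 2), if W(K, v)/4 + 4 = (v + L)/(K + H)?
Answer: -112488/11 ≈ -10226.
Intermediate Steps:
L = 4
H = -4 (H = 4 - (2 + 6) = 4 - 1*8 = 4 - 8 = -4)
W(K, v) = -16 + 4*(4 + v)/(-4 + K) (W(K, v) = -16 + 4*((v + 4)/(K - 4)) = -16 + 4*((4 + v)/(-4 + K)) = -16 + 4*(4 + v)/(-4 + K))
-116*88 + W(-7, 2) = -116*88 + 4*(20 + 2 - 4*(-7))/(-4 - 7) = -10208 + 4*(20 + 2 + 28)/(-11) = -10208 + 4*(-1/11)*50 = -10208 - 200/11 = -112488/11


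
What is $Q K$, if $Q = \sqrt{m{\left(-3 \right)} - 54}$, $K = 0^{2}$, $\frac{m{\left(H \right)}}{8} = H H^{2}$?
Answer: $0$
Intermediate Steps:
$m{\left(H \right)} = 8 H^{3}$ ($m{\left(H \right)} = 8 H H^{2} = 8 H^{3}$)
$K = 0$
$Q = 3 i \sqrt{30}$ ($Q = \sqrt{8 \left(-3\right)^{3} - 54} = \sqrt{8 \left(-27\right) - 54} = \sqrt{-216 - 54} = \sqrt{-270} = 3 i \sqrt{30} \approx 16.432 i$)
$Q K = 3 i \sqrt{30} \cdot 0 = 0$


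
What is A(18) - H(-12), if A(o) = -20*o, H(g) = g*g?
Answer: -504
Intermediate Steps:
H(g) = g²
A(18) - H(-12) = -20*18 - 1*(-12)² = -360 - 1*144 = -360 - 144 = -504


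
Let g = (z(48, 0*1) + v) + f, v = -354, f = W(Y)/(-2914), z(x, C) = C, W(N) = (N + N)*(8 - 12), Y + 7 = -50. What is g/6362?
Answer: -258003/4634717 ≈ -0.055667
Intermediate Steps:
Y = -57 (Y = -7 - 50 = -57)
W(N) = -8*N (W(N) = (2*N)*(-4) = -8*N)
f = -228/1457 (f = -8*(-57)/(-2914) = 456*(-1/2914) = -228/1457 ≈ -0.15649)
g = -516006/1457 (g = (0*1 - 354) - 228/1457 = (0 - 354) - 228/1457 = -354 - 228/1457 = -516006/1457 ≈ -354.16)
g/6362 = -516006/1457/6362 = -516006/1457*1/6362 = -258003/4634717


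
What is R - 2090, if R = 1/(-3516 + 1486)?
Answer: -4242701/2030 ≈ -2090.0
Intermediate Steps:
R = -1/2030 (R = 1/(-2030) = -1/2030 ≈ -0.00049261)
R - 2090 = -1/2030 - 2090 = -4242701/2030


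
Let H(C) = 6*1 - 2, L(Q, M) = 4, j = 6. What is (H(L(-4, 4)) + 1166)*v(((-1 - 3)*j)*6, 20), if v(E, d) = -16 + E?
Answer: -187200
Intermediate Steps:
H(C) = 4 (H(C) = 6 - 2 = 4)
(H(L(-4, 4)) + 1166)*v(((-1 - 3)*j)*6, 20) = (4 + 1166)*(-16 + ((-1 - 3)*6)*6) = 1170*(-16 - 4*6*6) = 1170*(-16 - 24*6) = 1170*(-16 - 144) = 1170*(-160) = -187200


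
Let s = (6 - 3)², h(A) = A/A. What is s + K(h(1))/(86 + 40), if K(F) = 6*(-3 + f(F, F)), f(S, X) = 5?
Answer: 191/21 ≈ 9.0952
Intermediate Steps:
h(A) = 1
s = 9 (s = 3² = 9)
K(F) = 12 (K(F) = 6*(-3 + 5) = 6*2 = 12)
s + K(h(1))/(86 + 40) = 9 + 12/(86 + 40) = 9 + 12/126 = 9 + 12*(1/126) = 9 + 2/21 = 191/21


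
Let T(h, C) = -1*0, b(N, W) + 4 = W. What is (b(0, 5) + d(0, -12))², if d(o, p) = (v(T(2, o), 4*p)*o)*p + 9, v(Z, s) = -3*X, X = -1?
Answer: 100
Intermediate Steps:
b(N, W) = -4 + W
T(h, C) = 0
v(Z, s) = 3 (v(Z, s) = -3*(-1) = 3)
d(o, p) = 9 + 3*o*p (d(o, p) = (3*o)*p + 9 = 3*o*p + 9 = 9 + 3*o*p)
(b(0, 5) + d(0, -12))² = ((-4 + 5) + (9 + 3*0*(-12)))² = (1 + (9 + 0))² = (1 + 9)² = 10² = 100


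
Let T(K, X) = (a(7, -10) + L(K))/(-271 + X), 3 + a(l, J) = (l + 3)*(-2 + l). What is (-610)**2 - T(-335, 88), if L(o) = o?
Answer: 22698004/61 ≈ 3.7210e+5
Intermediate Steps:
a(l, J) = -3 + (-2 + l)*(3 + l) (a(l, J) = -3 + (l + 3)*(-2 + l) = -3 + (3 + l)*(-2 + l) = -3 + (-2 + l)*(3 + l))
T(K, X) = (47 + K)/(-271 + X) (T(K, X) = ((-9 + 7 + 7**2) + K)/(-271 + X) = ((-9 + 7 + 49) + K)/(-271 + X) = (47 + K)/(-271 + X))
(-610)**2 - T(-335, 88) = (-610)**2 - (47 - 335)/(-271 + 88) = 372100 - (-288)/(-183) = 372100 - (-1)*(-288)/183 = 372100 - 1*96/61 = 372100 - 96/61 = 22698004/61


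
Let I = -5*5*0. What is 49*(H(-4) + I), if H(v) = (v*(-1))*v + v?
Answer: -980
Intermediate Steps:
H(v) = v - v**2 (H(v) = (-v)*v + v = -v**2 + v = v - v**2)
I = 0 (I = -25*0 = 0)
49*(H(-4) + I) = 49*(-4*(1 - 1*(-4)) + 0) = 49*(-4*(1 + 4) + 0) = 49*(-4*5 + 0) = 49*(-20 + 0) = 49*(-20) = -980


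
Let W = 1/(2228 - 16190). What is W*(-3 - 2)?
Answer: 5/13962 ≈ 0.00035811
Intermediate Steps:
W = -1/13962 (W = 1/(-13962) = -1/13962 ≈ -7.1623e-5)
W*(-3 - 2) = -(-3 - 2)/13962 = -1/13962*(-5) = 5/13962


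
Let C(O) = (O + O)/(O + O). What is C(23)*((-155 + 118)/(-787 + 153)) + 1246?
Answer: 790001/634 ≈ 1246.1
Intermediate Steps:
C(O) = 1 (C(O) = (2*O)/((2*O)) = (2*O)*(1/(2*O)) = 1)
C(23)*((-155 + 118)/(-787 + 153)) + 1246 = 1*((-155 + 118)/(-787 + 153)) + 1246 = 1*(-37/(-634)) + 1246 = 1*(-37*(-1/634)) + 1246 = 1*(37/634) + 1246 = 37/634 + 1246 = 790001/634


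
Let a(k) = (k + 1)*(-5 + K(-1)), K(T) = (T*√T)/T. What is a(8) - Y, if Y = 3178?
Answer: -3223 + 9*I ≈ -3223.0 + 9.0*I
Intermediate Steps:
K(T) = √T (K(T) = T^(3/2)/T = √T)
a(k) = (1 + k)*(-5 + I) (a(k) = (k + 1)*(-5 + √(-1)) = (1 + k)*(-5 + I))
a(8) - Y = (-5 + I + 8*(-5 + I)) - 1*3178 = (-5 + I + (-40 + 8*I)) - 3178 = (-45 + 9*I) - 3178 = -3223 + 9*I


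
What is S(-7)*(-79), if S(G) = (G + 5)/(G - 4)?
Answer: -158/11 ≈ -14.364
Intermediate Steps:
S(G) = (5 + G)/(-4 + G)
S(-7)*(-79) = ((5 - 7)/(-4 - 7))*(-79) = (-2/(-11))*(-79) = -1/11*(-2)*(-79) = (2/11)*(-79) = -158/11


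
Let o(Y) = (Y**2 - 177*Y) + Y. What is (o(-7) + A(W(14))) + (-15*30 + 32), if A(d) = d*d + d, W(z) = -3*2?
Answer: 893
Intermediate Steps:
W(z) = -6
o(Y) = Y**2 - 176*Y
A(d) = d + d**2 (A(d) = d**2 + d = d + d**2)
(o(-7) + A(W(14))) + (-15*30 + 32) = (-7*(-176 - 7) - 6*(1 - 6)) + (-15*30 + 32) = (-7*(-183) - 6*(-5)) + (-450 + 32) = (1281 + 30) - 418 = 1311 - 418 = 893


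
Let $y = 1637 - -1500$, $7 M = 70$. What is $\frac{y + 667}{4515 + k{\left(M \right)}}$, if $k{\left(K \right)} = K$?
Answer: $\frac{3804}{4525} \approx 0.84066$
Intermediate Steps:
$M = 10$ ($M = \frac{1}{7} \cdot 70 = 10$)
$y = 3137$ ($y = 1637 + 1500 = 3137$)
$\frac{y + 667}{4515 + k{\left(M \right)}} = \frac{3137 + 667}{4515 + 10} = \frac{3804}{4525}$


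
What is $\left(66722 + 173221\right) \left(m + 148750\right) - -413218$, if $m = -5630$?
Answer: $34341055378$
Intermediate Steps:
$\left(66722 + 173221\right) \left(m + 148750\right) - -413218 = \left(66722 + 173221\right) \left(-5630 + 148750\right) - -413218 = 239943 \cdot 143120 + 413218 = 34340642160 + 413218 = 34341055378$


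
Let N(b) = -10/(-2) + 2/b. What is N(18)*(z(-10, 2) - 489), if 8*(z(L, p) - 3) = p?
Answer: -44689/18 ≈ -2482.7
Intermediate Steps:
z(L, p) = 3 + p/8
N(b) = 5 + 2/b (N(b) = -10*(-½) + 2/b = 5 + 2/b)
N(18)*(z(-10, 2) - 489) = (5 + 2/18)*((3 + (⅛)*2) - 489) = (5 + 2*(1/18))*((3 + ¼) - 489) = (5 + ⅑)*(13/4 - 489) = (46/9)*(-1943/4) = -44689/18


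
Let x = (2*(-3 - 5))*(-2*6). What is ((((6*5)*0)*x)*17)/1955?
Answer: 0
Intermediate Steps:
x = 192 (x = (2*(-8))*(-12) = -16*(-12) = 192)
((((6*5)*0)*x)*17)/1955 = ((((6*5)*0)*192)*17)/1955 = (((30*0)*192)*17)*(1/1955) = ((0*192)*17)*(1/1955) = (0*17)*(1/1955) = 0*(1/1955) = 0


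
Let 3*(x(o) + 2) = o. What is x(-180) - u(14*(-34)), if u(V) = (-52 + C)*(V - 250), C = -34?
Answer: -62498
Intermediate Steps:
x(o) = -2 + o/3
u(V) = 21500 - 86*V (u(V) = (-52 - 34)*(V - 250) = -86*(-250 + V) = 21500 - 86*V)
x(-180) - u(14*(-34)) = (-2 + (⅓)*(-180)) - (21500 - 1204*(-34)) = (-2 - 60) - (21500 - 86*(-476)) = -62 - (21500 + 40936) = -62 - 1*62436 = -62 - 62436 = -62498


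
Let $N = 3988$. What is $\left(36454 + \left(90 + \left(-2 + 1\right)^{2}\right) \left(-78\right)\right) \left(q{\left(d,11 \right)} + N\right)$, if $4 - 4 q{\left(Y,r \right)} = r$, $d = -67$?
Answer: $117020355$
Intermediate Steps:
$q{\left(Y,r \right)} = 1 - \frac{r}{4}$
$\left(36454 + \left(90 + \left(-2 + 1\right)^{2}\right) \left(-78\right)\right) \left(q{\left(d,11 \right)} + N\right) = \left(36454 + \left(90 + \left(-2 + 1\right)^{2}\right) \left(-78\right)\right) \left(\left(1 - \frac{11}{4}\right) + 3988\right) = \left(36454 + \left(90 + \left(-1\right)^{2}\right) \left(-78\right)\right) \left(\left(1 - \frac{11}{4}\right) + 3988\right) = \left(36454 + \left(90 + 1\right) \left(-78\right)\right) \left(- \frac{7}{4} + 3988\right) = \left(36454 + 91 \left(-78\right)\right) \frac{15945}{4} = \left(36454 - 7098\right) \frac{15945}{4} = 29356 \cdot \frac{15945}{4} = 117020355$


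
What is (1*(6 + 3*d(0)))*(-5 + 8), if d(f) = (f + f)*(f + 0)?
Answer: 18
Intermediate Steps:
d(f) = 2*f**2 (d(f) = (2*f)*f = 2*f**2)
(1*(6 + 3*d(0)))*(-5 + 8) = (1*(6 + 3*(2*0**2)))*(-5 + 8) = (1*(6 + 3*(2*0)))*3 = (1*(6 + 3*0))*3 = (1*(6 + 0))*3 = (1*6)*3 = 6*3 = 18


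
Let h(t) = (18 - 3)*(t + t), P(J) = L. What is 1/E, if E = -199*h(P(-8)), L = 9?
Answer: -1/53730 ≈ -1.8612e-5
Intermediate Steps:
P(J) = 9
h(t) = 30*t (h(t) = 15*(2*t) = 30*t)
E = -53730 (E = -5970*9 = -199*270 = -53730)
1/E = 1/(-53730) = -1/53730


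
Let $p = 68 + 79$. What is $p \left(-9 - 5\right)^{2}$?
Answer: $28812$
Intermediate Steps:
$p = 147$
$p \left(-9 - 5\right)^{2} = 147 \left(-9 - 5\right)^{2} = 147 \left(-14\right)^{2} = 147 \cdot 196 = 28812$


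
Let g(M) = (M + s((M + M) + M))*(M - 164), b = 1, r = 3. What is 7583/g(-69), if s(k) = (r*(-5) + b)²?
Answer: -7583/29591 ≈ -0.25626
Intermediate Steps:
s(k) = 196 (s(k) = (3*(-5) + 1)² = (-15 + 1)² = (-14)² = 196)
g(M) = (-164 + M)*(196 + M) (g(M) = (M + 196)*(M - 164) = (196 + M)*(-164 + M) = (-164 + M)*(196 + M))
7583/g(-69) = 7583/(-32144 + (-69)² + 32*(-69)) = 7583/(-32144 + 4761 - 2208) = 7583/(-29591) = 7583*(-1/29591) = -7583/29591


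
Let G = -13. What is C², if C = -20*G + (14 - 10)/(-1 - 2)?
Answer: 602176/9 ≈ 66909.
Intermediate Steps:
C = 776/3 (C = -20*(-13) + (14 - 10)/(-1 - 2) = 260 + 4/(-3) = 260 + 4*(-⅓) = 260 - 4/3 = 776/3 ≈ 258.67)
C² = (776/3)² = 602176/9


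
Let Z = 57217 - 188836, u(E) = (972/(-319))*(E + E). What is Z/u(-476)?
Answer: -13995487/308448 ≈ -45.374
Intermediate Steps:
u(E) = -1944*E/319 (u(E) = (972*(-1/319))*(2*E) = -1944*E/319)
Z = -131619
Z/u(-476) = -131619/((-1944/319*(-476))) = -131619/925344/319 = -131619*319/925344 = -13995487/308448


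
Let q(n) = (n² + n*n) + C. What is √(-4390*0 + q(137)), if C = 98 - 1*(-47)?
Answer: 3*√4187 ≈ 194.12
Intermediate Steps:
C = 145 (C = 98 + 47 = 145)
q(n) = 145 + 2*n² (q(n) = (n² + n*n) + 145 = (n² + n²) + 145 = 2*n² + 145 = 145 + 2*n²)
√(-4390*0 + q(137)) = √(-4390*0 + (145 + 2*137²)) = √(0 + (145 + 2*18769)) = √(0 + (145 + 37538)) = √(0 + 37683) = √37683 = 3*√4187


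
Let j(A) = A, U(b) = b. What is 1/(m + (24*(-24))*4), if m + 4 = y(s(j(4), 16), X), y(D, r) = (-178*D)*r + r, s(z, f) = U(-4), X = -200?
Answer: -1/144908 ≈ -6.9009e-6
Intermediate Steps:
s(z, f) = -4
y(D, r) = r - 178*D*r (y(D, r) = -178*D*r + r = r - 178*D*r)
m = -142604 (m = -4 - 200*(1 - 178*(-4)) = -4 - 200*(1 + 712) = -4 - 200*713 = -4 - 142600 = -142604)
1/(m + (24*(-24))*4) = 1/(-142604 + (24*(-24))*4) = 1/(-142604 - 576*4) = 1/(-142604 - 2304) = 1/(-144908) = -1/144908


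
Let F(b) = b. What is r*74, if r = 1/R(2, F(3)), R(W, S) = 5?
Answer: 74/5 ≈ 14.800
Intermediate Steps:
r = ⅕ (r = 1/5 = ⅕ ≈ 0.20000)
r*74 = (⅕)*74 = 74/5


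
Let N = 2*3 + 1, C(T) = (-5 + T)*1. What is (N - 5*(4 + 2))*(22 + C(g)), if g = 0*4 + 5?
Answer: -506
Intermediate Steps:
g = 5 (g = 0 + 5 = 5)
C(T) = -5 + T
N = 7 (N = 6 + 1 = 7)
(N - 5*(4 + 2))*(22 + C(g)) = (7 - 5*(4 + 2))*(22 + (-5 + 5)) = (7 - 5*6)*(22 + 0) = (7 - 30)*22 = -23*22 = -506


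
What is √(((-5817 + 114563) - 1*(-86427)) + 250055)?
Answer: 2*√111307 ≈ 667.25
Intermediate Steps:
√(((-5817 + 114563) - 1*(-86427)) + 250055) = √((108746 + 86427) + 250055) = √(195173 + 250055) = √445228 = 2*√111307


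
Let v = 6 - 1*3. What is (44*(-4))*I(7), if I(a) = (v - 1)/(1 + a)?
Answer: -44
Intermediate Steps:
v = 3 (v = 6 - 3 = 3)
I(a) = 2/(1 + a) (I(a) = (3 - 1)/(1 + a) = 2/(1 + a))
(44*(-4))*I(7) = (44*(-4))*(2/(1 + 7)) = -352/8 = -176*¼ = -44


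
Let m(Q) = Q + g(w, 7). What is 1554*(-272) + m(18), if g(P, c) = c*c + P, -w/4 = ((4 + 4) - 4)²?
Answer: -422685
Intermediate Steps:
w = -64 (w = -4*((4 + 4) - 4)² = -4*(8 - 4)² = -4*4² = -4*16 = -64)
g(P, c) = P + c² (g(P, c) = c² + P = P + c²)
m(Q) = -15 + Q (m(Q) = Q + (-64 + 7²) = Q + (-64 + 49) = Q - 15 = -15 + Q)
1554*(-272) + m(18) = 1554*(-272) + (-15 + 18) = -422688 + 3 = -422685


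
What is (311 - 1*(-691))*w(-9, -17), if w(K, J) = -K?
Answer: 9018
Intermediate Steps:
(311 - 1*(-691))*w(-9, -17) = (311 - 1*(-691))*(-1*(-9)) = (311 + 691)*9 = 1002*9 = 9018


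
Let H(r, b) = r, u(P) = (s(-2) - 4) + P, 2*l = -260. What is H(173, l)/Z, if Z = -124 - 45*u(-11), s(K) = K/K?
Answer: 173/506 ≈ 0.34190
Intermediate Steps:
l = -130 (l = (½)*(-260) = -130)
s(K) = 1
u(P) = -3 + P (u(P) = (1 - 4) + P = -3 + P)
Z = 506 (Z = -124 - 45*(-3 - 11) = -124 - 45*(-14) = -124 + 630 = 506)
H(173, l)/Z = 173/506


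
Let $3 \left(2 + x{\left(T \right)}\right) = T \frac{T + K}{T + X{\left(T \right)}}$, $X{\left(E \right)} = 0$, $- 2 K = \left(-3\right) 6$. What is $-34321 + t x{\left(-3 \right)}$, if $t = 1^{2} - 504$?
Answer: $-34321$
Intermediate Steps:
$K = 9$ ($K = - \frac{\left(-3\right) 6}{2} = \left(- \frac{1}{2}\right) \left(-18\right) = 9$)
$t = -503$ ($t = 1 - 504 = -503$)
$x{\left(T \right)} = 1 + \frac{T}{3}$ ($x{\left(T \right)} = -2 + \frac{T \frac{T + 9}{T + 0}}{3} = -2 + \frac{T \frac{9 + T}{T}}{3} = -2 + \frac{9 + T}{3} = -2 + \left(3 + \frac{T}{3}\right) = 1 + \frac{T}{3}$)
$-34321 + t x{\left(-3 \right)} = -34321 - 503 \left(1 + \frac{1}{3} \left(-3\right)\right) = -34321 - 503 \left(1 - 1\right) = -34321 - 0 = -34321 + 0 = -34321$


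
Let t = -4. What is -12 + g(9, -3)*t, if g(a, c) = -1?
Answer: -8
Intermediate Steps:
-12 + g(9, -3)*t = -12 - 1*(-4) = -12 + 4 = -8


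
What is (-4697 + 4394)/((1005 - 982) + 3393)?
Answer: -303/3416 ≈ -0.088700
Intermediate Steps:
(-4697 + 4394)/((1005 - 982) + 3393) = -303/(23 + 3393) = -303/3416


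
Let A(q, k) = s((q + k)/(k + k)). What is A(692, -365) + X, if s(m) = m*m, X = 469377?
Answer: 250131110229/532900 ≈ 4.6938e+5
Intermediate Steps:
s(m) = m²
A(q, k) = (k + q)²/(4*k²) (A(q, k) = ((q + k)/(k + k))² = ((k + q)/((2*k)))² = ((k + q)*(1/(2*k)))² = ((k + q)/(2*k))² = (k + q)²/(4*k²))
A(692, -365) + X = (¼)*(-365 + 692)²/(-365)² + 469377 = (¼)*(1/133225)*327² + 469377 = (¼)*(1/133225)*106929 + 469377 = 106929/532900 + 469377 = 250131110229/532900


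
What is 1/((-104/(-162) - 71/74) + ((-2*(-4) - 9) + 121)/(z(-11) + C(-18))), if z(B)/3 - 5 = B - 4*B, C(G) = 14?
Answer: 47952/29731 ≈ 1.6129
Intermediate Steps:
z(B) = 15 - 9*B (z(B) = 15 + 3*(B - 4*B) = 15 + 3*(-3*B) = 15 - 9*B)
1/((-104/(-162) - 71/74) + ((-2*(-4) - 9) + 121)/(z(-11) + C(-18))) = 1/((-104/(-162) - 71/74) + ((-2*(-4) - 9) + 121)/((15 - 9*(-11)) + 14)) = 1/((-104*(-1/162) - 71*1/74) + ((8 - 9) + 121)/((15 + 99) + 14)) = 1/((52/81 - 71/74) + (-1 + 121)/(114 + 14)) = 1/(-1903/5994 + 120/128) = 1/(-1903/5994 + 120*(1/128)) = 1/(-1903/5994 + 15/16) = 1/(29731/47952) = 47952/29731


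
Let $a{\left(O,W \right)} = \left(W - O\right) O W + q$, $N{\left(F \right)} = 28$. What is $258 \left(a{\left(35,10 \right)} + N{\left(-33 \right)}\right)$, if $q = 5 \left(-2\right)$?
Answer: $-2252856$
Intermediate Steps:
$q = -10$
$a{\left(O,W \right)} = -10 + O W \left(W - O\right)$ ($a{\left(O,W \right)} = \left(W - O\right) O W - 10 = O \left(W - O\right) W - 10 = O W \left(W - O\right) - 10 = -10 + O W \left(W - O\right)$)
$258 \left(a{\left(35,10 \right)} + N{\left(-33 \right)}\right) = 258 \left(\left(-10 + 35 \cdot 10^{2} - 10 \cdot 35^{2}\right) + 28\right) = 258 \left(\left(-10 + 35 \cdot 100 - 10 \cdot 1225\right) + 28\right) = 258 \left(\left(-10 + 3500 - 12250\right) + 28\right) = 258 \left(-8760 + 28\right) = 258 \left(-8732\right) = -2252856$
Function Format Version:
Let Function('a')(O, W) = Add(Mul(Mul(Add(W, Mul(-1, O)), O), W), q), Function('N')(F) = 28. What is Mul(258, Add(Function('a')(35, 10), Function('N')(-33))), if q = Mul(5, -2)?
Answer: -2252856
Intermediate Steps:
q = -10
Function('a')(O, W) = Add(-10, Mul(O, W, Add(W, Mul(-1, O)))) (Function('a')(O, W) = Add(Mul(Mul(Add(W, Mul(-1, O)), O), W), -10) = Add(Mul(Mul(O, Add(W, Mul(-1, O))), W), -10) = Add(Mul(O, W, Add(W, Mul(-1, O))), -10) = Add(-10, Mul(O, W, Add(W, Mul(-1, O)))))
Mul(258, Add(Function('a')(35, 10), Function('N')(-33))) = Mul(258, Add(Add(-10, Mul(35, Pow(10, 2)), Mul(-1, 10, Pow(35, 2))), 28)) = Mul(258, Add(Add(-10, Mul(35, 100), Mul(-1, 10, 1225)), 28)) = Mul(258, Add(Add(-10, 3500, -12250), 28)) = Mul(258, Add(-8760, 28)) = Mul(258, -8732) = -2252856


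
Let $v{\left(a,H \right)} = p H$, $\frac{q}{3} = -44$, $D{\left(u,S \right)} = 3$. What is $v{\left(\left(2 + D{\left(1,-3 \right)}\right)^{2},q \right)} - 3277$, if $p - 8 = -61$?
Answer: $3719$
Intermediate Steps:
$p = -53$ ($p = 8 - 61 = -53$)
$q = -132$ ($q = 3 \left(-44\right) = -132$)
$v{\left(a,H \right)} = - 53 H$
$v{\left(\left(2 + D{\left(1,-3 \right)}\right)^{2},q \right)} - 3277 = \left(-53\right) \left(-132\right) - 3277 = 6996 - 3277 = 3719$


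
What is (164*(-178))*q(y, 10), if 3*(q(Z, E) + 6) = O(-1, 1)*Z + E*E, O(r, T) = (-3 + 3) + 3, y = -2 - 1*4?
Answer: -1868288/3 ≈ -6.2276e+5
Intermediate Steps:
y = -6 (y = -2 - 4 = -6)
O(r, T) = 3 (O(r, T) = 0 + 3 = 3)
q(Z, E) = -6 + Z + E²/3 (q(Z, E) = -6 + (3*Z + E*E)/3 = -6 + (3*Z + E²)/3 = -6 + (E² + 3*Z)/3 = -6 + (Z + E²/3) = -6 + Z + E²/3)
(164*(-178))*q(y, 10) = (164*(-178))*(-6 - 6 + (⅓)*10²) = -29192*(-6 - 6 + (⅓)*100) = -29192*(-6 - 6 + 100/3) = -29192*64/3 = -1868288/3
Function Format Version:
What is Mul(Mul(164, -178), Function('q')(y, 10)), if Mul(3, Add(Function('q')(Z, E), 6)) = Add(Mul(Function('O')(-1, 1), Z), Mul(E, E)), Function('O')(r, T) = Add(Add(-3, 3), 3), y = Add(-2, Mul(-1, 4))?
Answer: Rational(-1868288, 3) ≈ -6.2276e+5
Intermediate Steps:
y = -6 (y = Add(-2, -4) = -6)
Function('O')(r, T) = 3 (Function('O')(r, T) = Add(0, 3) = 3)
Function('q')(Z, E) = Add(-6, Z, Mul(Rational(1, 3), Pow(E, 2))) (Function('q')(Z, E) = Add(-6, Mul(Rational(1, 3), Add(Mul(3, Z), Mul(E, E)))) = Add(-6, Mul(Rational(1, 3), Add(Mul(3, Z), Pow(E, 2)))) = Add(-6, Mul(Rational(1, 3), Add(Pow(E, 2), Mul(3, Z)))) = Add(-6, Add(Z, Mul(Rational(1, 3), Pow(E, 2)))) = Add(-6, Z, Mul(Rational(1, 3), Pow(E, 2))))
Mul(Mul(164, -178), Function('q')(y, 10)) = Mul(Mul(164, -178), Add(-6, -6, Mul(Rational(1, 3), Pow(10, 2)))) = Mul(-29192, Add(-6, -6, Mul(Rational(1, 3), 100))) = Mul(-29192, Add(-6, -6, Rational(100, 3))) = Mul(-29192, Rational(64, 3)) = Rational(-1868288, 3)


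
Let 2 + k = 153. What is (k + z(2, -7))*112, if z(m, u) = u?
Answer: 16128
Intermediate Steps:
k = 151 (k = -2 + 153 = 151)
(k + z(2, -7))*112 = (151 - 7)*112 = 144*112 = 16128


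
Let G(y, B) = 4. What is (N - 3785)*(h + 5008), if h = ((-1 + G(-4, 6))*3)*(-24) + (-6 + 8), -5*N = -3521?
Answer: -73846776/5 ≈ -1.4769e+7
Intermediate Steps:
N = 3521/5 (N = -⅕*(-3521) = 3521/5 ≈ 704.20)
h = -214 (h = ((-1 + 4)*3)*(-24) + (-6 + 8) = (3*3)*(-24) + 2 = 9*(-24) + 2 = -216 + 2 = -214)
(N - 3785)*(h + 5008) = (3521/5 - 3785)*(-214 + 5008) = -15404/5*4794 = -73846776/5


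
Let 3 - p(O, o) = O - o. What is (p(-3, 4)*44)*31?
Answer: 13640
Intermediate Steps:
p(O, o) = 3 + o - O (p(O, o) = 3 - (O - o) = 3 + (o - O) = 3 + o - O)
(p(-3, 4)*44)*31 = ((3 + 4 - 1*(-3))*44)*31 = ((3 + 4 + 3)*44)*31 = (10*44)*31 = 440*31 = 13640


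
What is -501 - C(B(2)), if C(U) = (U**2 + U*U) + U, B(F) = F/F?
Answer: -504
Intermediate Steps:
B(F) = 1
C(U) = U + 2*U**2 (C(U) = (U**2 + U**2) + U = 2*U**2 + U = U + 2*U**2)
-501 - C(B(2)) = -501 - (1 + 2*1) = -501 - (1 + 2) = -501 - 3 = -504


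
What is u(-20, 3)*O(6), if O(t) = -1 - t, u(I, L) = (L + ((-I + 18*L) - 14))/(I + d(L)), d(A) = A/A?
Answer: 441/19 ≈ 23.211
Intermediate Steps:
d(A) = 1
u(I, L) = (-14 - I + 19*L)/(1 + I) (u(I, L) = (L + ((-I + 18*L) - 14))/(I + 1) = (L + (-14 - I + 18*L))/(1 + I) = (-14 - I + 19*L)/(1 + I))
u(-20, 3)*O(6) = ((-14 - 1*(-20) + 19*3)/(1 - 20))*(-1 - 1*6) = ((-14 + 20 + 57)/(-19))*(-1 - 6) = -1/19*63*(-7) = -63/19*(-7) = 441/19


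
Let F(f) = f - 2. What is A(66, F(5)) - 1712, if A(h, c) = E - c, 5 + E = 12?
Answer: -1708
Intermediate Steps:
E = 7 (E = -5 + 12 = 7)
F(f) = -2 + f
A(h, c) = 7 - c
A(66, F(5)) - 1712 = (7 - (-2 + 5)) - 1712 = (7 - 1*3) - 1712 = (7 - 3) - 1712 = 4 - 1712 = -1708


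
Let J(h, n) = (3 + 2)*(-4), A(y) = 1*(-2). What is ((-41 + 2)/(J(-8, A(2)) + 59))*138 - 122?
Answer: -260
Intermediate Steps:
A(y) = -2
J(h, n) = -20 (J(h, n) = 5*(-4) = -20)
((-41 + 2)/(J(-8, A(2)) + 59))*138 - 122 = ((-41 + 2)/(-20 + 59))*138 - 122 = -39/39*138 - 122 = -39*1/39*138 - 122 = -1*138 - 122 = -138 - 122 = -260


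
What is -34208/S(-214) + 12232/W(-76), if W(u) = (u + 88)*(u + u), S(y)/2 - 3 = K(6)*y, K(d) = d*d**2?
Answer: -7419133/1170932 ≈ -6.3361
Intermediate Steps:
K(d) = d**3
S(y) = 6 + 432*y (S(y) = 6 + 2*(6**3*y) = 6 + 2*(216*y) = 6 + 432*y)
W(u) = 2*u*(88 + u) (W(u) = (88 + u)*(2*u) = 2*u*(88 + u))
-34208/S(-214) + 12232/W(-76) = -34208/(6 + 432*(-214)) + 12232/((2*(-76)*(88 - 76))) = -34208/(6 - 92448) + 12232/((2*(-76)*12)) = -34208/(-92442) + 12232/(-1824) = -34208*(-1/92442) + 12232*(-1/1824) = 17104/46221 - 1529/228 = -7419133/1170932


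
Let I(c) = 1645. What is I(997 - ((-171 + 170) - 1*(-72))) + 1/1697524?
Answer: 2792426981/1697524 ≈ 1645.0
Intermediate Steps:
I(997 - ((-171 + 170) - 1*(-72))) + 1/1697524 = 1645 + 1/1697524 = 2792426981/1697524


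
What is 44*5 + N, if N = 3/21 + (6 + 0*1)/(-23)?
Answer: 35401/161 ≈ 219.88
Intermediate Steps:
N = -19/161 (N = 3*(1/21) + (6 + 0)*(-1/23) = 1/7 + 6*(-1/23) = 1/7 - 6/23 = -19/161 ≈ -0.11801)
44*5 + N = 44*5 - 19/161 = 220 - 19/161 = 35401/161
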